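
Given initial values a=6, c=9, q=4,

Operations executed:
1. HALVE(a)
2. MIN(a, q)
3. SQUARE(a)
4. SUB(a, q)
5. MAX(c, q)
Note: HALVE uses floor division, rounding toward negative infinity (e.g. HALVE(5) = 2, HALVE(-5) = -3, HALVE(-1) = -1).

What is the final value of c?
c = 9

Tracing execution:
Step 1: HALVE(a) → c = 9
Step 2: MIN(a, q) → c = 9
Step 3: SQUARE(a) → c = 9
Step 4: SUB(a, q) → c = 9
Step 5: MAX(c, q) → c = 9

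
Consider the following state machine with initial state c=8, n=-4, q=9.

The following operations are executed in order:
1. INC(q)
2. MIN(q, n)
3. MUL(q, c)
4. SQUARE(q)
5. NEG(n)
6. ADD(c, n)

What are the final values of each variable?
{c: 12, n: 4, q: 1024}

Step-by-step execution:
Initial: c=8, n=-4, q=9
After step 1 (INC(q)): c=8, n=-4, q=10
After step 2 (MIN(q, n)): c=8, n=-4, q=-4
After step 3 (MUL(q, c)): c=8, n=-4, q=-32
After step 4 (SQUARE(q)): c=8, n=-4, q=1024
After step 5 (NEG(n)): c=8, n=4, q=1024
After step 6 (ADD(c, n)): c=12, n=4, q=1024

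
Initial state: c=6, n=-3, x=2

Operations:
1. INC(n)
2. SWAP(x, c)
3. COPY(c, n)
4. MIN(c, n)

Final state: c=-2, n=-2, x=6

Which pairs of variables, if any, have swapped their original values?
None

Comparing initial and final values:
n: -3 → -2
x: 2 → 6
c: 6 → -2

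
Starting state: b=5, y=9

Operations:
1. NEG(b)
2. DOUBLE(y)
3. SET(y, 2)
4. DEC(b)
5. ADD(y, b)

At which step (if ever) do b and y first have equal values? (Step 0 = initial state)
Never

b and y never become equal during execution.

Comparing values at each step:
Initial: b=5, y=9
After step 1: b=-5, y=9
After step 2: b=-5, y=18
After step 3: b=-5, y=2
After step 4: b=-6, y=2
After step 5: b=-6, y=-4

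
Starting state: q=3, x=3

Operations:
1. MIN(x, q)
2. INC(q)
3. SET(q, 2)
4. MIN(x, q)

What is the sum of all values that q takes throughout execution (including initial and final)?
14

Values of q at each step:
Initial: q = 3
After step 1: q = 3
After step 2: q = 4
After step 3: q = 2
After step 4: q = 2
Sum = 3 + 3 + 4 + 2 + 2 = 14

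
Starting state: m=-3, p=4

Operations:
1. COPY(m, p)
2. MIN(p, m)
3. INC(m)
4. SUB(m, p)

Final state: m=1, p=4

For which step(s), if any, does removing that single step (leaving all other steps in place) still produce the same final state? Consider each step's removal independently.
Step(s) 2

Testing removal of each single step:
Without step 1: final = m=1, p=-3 (different)
Without step 2: final = m=1, p=4 (same)
Without step 3: final = m=0, p=4 (different)
Without step 4: final = m=5, p=4 (different)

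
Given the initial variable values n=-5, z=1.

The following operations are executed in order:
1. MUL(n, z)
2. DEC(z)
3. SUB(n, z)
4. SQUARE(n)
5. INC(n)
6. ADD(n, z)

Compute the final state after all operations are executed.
{n: 26, z: 0}

Step-by-step execution:
Initial: n=-5, z=1
After step 1 (MUL(n, z)): n=-5, z=1
After step 2 (DEC(z)): n=-5, z=0
After step 3 (SUB(n, z)): n=-5, z=0
After step 4 (SQUARE(n)): n=25, z=0
After step 5 (INC(n)): n=26, z=0
After step 6 (ADD(n, z)): n=26, z=0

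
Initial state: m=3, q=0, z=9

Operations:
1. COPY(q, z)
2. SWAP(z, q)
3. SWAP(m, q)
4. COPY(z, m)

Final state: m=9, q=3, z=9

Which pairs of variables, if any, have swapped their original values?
None

Comparing initial and final values:
m: 3 → 9
z: 9 → 9
q: 0 → 3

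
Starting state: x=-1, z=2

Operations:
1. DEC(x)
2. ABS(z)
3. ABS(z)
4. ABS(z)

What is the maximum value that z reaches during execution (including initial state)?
2

Values of z at each step:
Initial: z = 2 ← maximum
After step 1: z = 2
After step 2: z = 2
After step 3: z = 2
After step 4: z = 2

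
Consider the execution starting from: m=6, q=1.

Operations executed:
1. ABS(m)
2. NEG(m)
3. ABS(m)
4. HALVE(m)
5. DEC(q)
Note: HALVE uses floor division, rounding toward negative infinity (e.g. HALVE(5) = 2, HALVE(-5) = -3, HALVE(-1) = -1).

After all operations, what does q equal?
q = 0

Tracing execution:
Step 1: ABS(m) → q = 1
Step 2: NEG(m) → q = 1
Step 3: ABS(m) → q = 1
Step 4: HALVE(m) → q = 1
Step 5: DEC(q) → q = 0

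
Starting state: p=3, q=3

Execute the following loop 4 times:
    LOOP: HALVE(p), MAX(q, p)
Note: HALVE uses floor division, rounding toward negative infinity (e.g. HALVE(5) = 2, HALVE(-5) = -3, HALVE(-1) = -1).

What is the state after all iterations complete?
p=0, q=3

Iteration trace:
Start: p=3, q=3
After iteration 1: p=1, q=3
After iteration 2: p=0, q=3
After iteration 3: p=0, q=3
After iteration 4: p=0, q=3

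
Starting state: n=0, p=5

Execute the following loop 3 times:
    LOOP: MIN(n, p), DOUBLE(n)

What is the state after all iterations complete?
n=0, p=5

Iteration trace:
Start: n=0, p=5
After iteration 1: n=0, p=5
After iteration 2: n=0, p=5
After iteration 3: n=0, p=5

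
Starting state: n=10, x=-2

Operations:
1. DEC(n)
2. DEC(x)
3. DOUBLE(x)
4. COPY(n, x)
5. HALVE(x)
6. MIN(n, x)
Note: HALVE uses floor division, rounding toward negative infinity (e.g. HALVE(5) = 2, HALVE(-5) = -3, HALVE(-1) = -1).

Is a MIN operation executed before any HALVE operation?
No

First MIN: step 6
First HALVE: step 5
Since 6 > 5, HALVE comes first.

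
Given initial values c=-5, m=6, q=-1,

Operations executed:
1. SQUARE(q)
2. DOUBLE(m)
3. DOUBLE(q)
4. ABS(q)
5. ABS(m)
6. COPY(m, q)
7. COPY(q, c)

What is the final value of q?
q = -5

Tracing execution:
Step 1: SQUARE(q) → q = 1
Step 2: DOUBLE(m) → q = 1
Step 3: DOUBLE(q) → q = 2
Step 4: ABS(q) → q = 2
Step 5: ABS(m) → q = 2
Step 6: COPY(m, q) → q = 2
Step 7: COPY(q, c) → q = -5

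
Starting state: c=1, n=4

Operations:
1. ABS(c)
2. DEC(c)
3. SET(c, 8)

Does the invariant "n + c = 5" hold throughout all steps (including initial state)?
No, violated after step 2

The invariant is violated after step 2.

State at each step:
Initial: c=1, n=4
After step 1: c=1, n=4
After step 2: c=0, n=4
After step 3: c=8, n=4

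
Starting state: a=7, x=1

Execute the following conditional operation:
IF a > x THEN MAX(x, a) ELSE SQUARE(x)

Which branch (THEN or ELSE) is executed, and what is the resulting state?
Branch: THEN, Final state: a=7, x=7

Evaluating condition: a > x
a = 7, x = 1
Condition is True, so THEN branch executes
After MAX(x, a): a=7, x=7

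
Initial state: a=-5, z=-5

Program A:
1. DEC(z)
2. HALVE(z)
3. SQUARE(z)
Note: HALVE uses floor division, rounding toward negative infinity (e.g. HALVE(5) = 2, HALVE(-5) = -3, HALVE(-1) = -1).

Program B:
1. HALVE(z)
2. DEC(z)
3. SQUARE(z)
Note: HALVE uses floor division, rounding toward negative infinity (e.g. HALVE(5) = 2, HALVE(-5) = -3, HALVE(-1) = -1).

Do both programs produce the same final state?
No

Program A final state: a=-5, z=9
Program B final state: a=-5, z=16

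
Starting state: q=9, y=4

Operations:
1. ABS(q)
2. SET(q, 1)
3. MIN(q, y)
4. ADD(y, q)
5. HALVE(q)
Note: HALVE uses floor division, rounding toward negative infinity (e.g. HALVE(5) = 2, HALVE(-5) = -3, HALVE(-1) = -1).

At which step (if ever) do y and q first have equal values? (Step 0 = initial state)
Never

y and q never become equal during execution.

Comparing values at each step:
Initial: y=4, q=9
After step 1: y=4, q=9
After step 2: y=4, q=1
After step 3: y=4, q=1
After step 4: y=5, q=1
After step 5: y=5, q=0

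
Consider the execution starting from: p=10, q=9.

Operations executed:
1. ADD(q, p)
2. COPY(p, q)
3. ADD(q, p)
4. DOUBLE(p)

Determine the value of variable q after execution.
q = 38

Tracing execution:
Step 1: ADD(q, p) → q = 19
Step 2: COPY(p, q) → q = 19
Step 3: ADD(q, p) → q = 38
Step 4: DOUBLE(p) → q = 38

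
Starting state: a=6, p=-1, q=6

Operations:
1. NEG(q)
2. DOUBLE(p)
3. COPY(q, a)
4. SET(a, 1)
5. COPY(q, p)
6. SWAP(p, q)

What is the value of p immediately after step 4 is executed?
p = -2

Tracing p through execution:
Initial: p = -1
After step 1 (NEG(q)): p = -1
After step 2 (DOUBLE(p)): p = -2
After step 3 (COPY(q, a)): p = -2
After step 4 (SET(a, 1)): p = -2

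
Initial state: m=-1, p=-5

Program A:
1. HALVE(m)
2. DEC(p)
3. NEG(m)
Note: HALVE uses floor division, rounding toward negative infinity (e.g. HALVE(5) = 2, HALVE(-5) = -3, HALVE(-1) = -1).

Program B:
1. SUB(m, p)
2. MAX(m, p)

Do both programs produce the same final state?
No

Program A final state: m=1, p=-6
Program B final state: m=4, p=-5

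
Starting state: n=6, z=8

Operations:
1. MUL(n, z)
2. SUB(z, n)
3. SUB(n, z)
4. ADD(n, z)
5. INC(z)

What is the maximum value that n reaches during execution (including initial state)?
88

Values of n at each step:
Initial: n = 6
After step 1: n = 48
After step 2: n = 48
After step 3: n = 88 ← maximum
After step 4: n = 48
After step 5: n = 48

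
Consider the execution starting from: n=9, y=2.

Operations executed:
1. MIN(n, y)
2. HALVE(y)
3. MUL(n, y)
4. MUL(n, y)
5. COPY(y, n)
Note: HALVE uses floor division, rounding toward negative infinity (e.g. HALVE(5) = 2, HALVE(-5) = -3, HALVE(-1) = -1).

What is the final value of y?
y = 2

Tracing execution:
Step 1: MIN(n, y) → y = 2
Step 2: HALVE(y) → y = 1
Step 3: MUL(n, y) → y = 1
Step 4: MUL(n, y) → y = 1
Step 5: COPY(y, n) → y = 2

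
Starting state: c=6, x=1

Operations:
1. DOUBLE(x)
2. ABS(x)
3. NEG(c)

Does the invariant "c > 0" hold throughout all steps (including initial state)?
No, violated after step 3

The invariant is violated after step 3.

State at each step:
Initial: c=6, x=1
After step 1: c=6, x=2
After step 2: c=6, x=2
After step 3: c=-6, x=2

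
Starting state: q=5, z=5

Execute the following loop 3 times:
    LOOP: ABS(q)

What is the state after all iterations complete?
q=5, z=5

Iteration trace:
Start: q=5, z=5
After iteration 1: q=5, z=5
After iteration 2: q=5, z=5
After iteration 3: q=5, z=5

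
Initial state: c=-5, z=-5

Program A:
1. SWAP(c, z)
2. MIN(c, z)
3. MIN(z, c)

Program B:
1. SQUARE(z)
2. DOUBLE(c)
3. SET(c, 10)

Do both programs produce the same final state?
No

Program A final state: c=-5, z=-5
Program B final state: c=10, z=25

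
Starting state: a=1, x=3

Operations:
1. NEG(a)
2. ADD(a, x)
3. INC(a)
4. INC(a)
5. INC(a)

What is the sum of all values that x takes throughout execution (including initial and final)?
18

Values of x at each step:
Initial: x = 3
After step 1: x = 3
After step 2: x = 3
After step 3: x = 3
After step 4: x = 3
After step 5: x = 3
Sum = 3 + 3 + 3 + 3 + 3 + 3 = 18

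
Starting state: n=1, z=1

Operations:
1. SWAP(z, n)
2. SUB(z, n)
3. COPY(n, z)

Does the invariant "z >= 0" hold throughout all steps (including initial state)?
Yes

The invariant holds at every step.

State at each step:
Initial: n=1, z=1
After step 1: n=1, z=1
After step 2: n=1, z=0
After step 3: n=0, z=0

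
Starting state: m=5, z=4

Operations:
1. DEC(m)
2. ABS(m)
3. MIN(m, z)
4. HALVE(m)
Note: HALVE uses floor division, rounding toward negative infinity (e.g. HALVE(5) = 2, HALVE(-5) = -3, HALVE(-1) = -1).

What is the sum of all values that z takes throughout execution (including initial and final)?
20

Values of z at each step:
Initial: z = 4
After step 1: z = 4
After step 2: z = 4
After step 3: z = 4
After step 4: z = 4
Sum = 4 + 4 + 4 + 4 + 4 = 20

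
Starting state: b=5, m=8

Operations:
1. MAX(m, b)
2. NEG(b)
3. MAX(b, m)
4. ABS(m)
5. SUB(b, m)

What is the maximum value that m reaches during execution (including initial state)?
8

Values of m at each step:
Initial: m = 8 ← maximum
After step 1: m = 8
After step 2: m = 8
After step 3: m = 8
After step 4: m = 8
After step 5: m = 8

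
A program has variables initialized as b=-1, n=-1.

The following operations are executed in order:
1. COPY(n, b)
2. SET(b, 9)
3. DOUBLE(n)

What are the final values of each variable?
{b: 9, n: -2}

Step-by-step execution:
Initial: b=-1, n=-1
After step 1 (COPY(n, b)): b=-1, n=-1
After step 2 (SET(b, 9)): b=9, n=-1
After step 3 (DOUBLE(n)): b=9, n=-2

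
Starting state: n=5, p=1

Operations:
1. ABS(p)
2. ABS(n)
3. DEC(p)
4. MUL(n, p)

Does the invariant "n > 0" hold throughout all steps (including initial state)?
No, violated after step 4

The invariant is violated after step 4.

State at each step:
Initial: n=5, p=1
After step 1: n=5, p=1
After step 2: n=5, p=1
After step 3: n=5, p=0
After step 4: n=0, p=0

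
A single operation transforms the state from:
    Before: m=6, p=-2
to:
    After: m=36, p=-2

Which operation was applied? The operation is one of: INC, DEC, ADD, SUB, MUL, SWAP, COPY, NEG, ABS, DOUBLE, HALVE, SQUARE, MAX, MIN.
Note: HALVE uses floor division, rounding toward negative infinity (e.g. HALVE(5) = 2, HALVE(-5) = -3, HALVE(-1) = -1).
SQUARE(m)

Analyzing the change:
Before: m=6, p=-2
After: m=36, p=-2
Variable m changed from 6 to 36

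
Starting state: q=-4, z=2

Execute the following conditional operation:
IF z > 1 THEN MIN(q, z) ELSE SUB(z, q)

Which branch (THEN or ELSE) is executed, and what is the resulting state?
Branch: THEN, Final state: q=-4, z=2

Evaluating condition: z > 1
z = 2
Condition is True, so THEN branch executes
After MIN(q, z): q=-4, z=2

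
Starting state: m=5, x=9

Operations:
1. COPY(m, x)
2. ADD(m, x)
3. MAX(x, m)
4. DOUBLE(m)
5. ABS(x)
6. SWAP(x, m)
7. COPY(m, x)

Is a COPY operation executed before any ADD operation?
Yes

First COPY: step 1
First ADD: step 2
Since 1 < 2, COPY comes first.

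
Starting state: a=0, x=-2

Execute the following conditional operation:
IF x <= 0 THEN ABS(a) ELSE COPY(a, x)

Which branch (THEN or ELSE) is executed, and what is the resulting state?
Branch: THEN, Final state: a=0, x=-2

Evaluating condition: x <= 0
x = -2
Condition is True, so THEN branch executes
After ABS(a): a=0, x=-2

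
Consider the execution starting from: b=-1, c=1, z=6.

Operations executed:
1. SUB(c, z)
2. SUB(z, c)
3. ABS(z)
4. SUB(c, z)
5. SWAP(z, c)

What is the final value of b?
b = -1

Tracing execution:
Step 1: SUB(c, z) → b = -1
Step 2: SUB(z, c) → b = -1
Step 3: ABS(z) → b = -1
Step 4: SUB(c, z) → b = -1
Step 5: SWAP(z, c) → b = -1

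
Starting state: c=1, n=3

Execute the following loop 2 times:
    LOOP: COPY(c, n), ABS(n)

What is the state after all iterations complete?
c=3, n=3

Iteration trace:
Start: c=1, n=3
After iteration 1: c=3, n=3
After iteration 2: c=3, n=3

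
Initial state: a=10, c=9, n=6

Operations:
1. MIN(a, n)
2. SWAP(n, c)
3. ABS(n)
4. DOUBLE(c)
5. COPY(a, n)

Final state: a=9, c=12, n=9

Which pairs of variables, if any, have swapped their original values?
None

Comparing initial and final values:
n: 6 → 9
c: 9 → 12
a: 10 → 9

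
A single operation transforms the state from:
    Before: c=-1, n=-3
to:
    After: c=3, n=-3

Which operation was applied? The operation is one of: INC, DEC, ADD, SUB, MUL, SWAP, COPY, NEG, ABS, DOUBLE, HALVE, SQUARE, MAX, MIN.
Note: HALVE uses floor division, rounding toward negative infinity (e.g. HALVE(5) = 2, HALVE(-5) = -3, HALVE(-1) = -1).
MUL(c, n)

Analyzing the change:
Before: c=-1, n=-3
After: c=3, n=-3
Variable c changed from -1 to 3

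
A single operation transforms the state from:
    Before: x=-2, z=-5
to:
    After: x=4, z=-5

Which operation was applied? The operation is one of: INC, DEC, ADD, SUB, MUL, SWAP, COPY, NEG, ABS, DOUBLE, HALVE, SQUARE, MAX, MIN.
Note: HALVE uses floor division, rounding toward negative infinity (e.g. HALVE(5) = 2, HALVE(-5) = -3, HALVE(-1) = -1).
SQUARE(x)

Analyzing the change:
Before: x=-2, z=-5
After: x=4, z=-5
Variable x changed from -2 to 4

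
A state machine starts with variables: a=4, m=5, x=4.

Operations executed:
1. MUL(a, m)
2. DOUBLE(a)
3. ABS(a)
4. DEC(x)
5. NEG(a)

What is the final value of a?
a = -40

Tracing execution:
Step 1: MUL(a, m) → a = 20
Step 2: DOUBLE(a) → a = 40
Step 3: ABS(a) → a = 40
Step 4: DEC(x) → a = 40
Step 5: NEG(a) → a = -40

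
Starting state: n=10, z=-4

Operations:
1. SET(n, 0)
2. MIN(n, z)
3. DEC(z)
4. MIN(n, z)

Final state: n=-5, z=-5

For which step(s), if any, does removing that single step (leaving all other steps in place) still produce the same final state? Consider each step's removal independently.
Step(s) 1, 2

Testing removal of each single step:
Without step 1: final = n=-5, z=-5 (same)
Without step 2: final = n=-5, z=-5 (same)
Without step 3: final = n=-4, z=-4 (different)
Without step 4: final = n=-4, z=-5 (different)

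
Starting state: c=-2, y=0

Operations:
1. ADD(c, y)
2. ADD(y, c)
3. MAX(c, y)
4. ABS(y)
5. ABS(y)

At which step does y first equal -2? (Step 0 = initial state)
Step 2

Tracing y:
Initial: y = 0
After step 1: y = 0
After step 2: y = -2 ← first occurrence
After step 3: y = -2
After step 4: y = 2
After step 5: y = 2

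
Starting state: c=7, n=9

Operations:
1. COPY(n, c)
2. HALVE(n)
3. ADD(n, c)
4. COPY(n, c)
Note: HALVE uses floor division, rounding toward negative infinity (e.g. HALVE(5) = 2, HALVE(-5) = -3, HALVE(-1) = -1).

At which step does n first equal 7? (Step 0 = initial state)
Step 1

Tracing n:
Initial: n = 9
After step 1: n = 7 ← first occurrence
After step 2: n = 3
After step 3: n = 10
After step 4: n = 7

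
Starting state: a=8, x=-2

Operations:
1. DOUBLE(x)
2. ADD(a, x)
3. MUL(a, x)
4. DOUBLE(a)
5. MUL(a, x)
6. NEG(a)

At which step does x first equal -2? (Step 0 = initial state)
Step 0

Tracing x:
Initial: x = -2 ← first occurrence
After step 1: x = -4
After step 2: x = -4
After step 3: x = -4
After step 4: x = -4
After step 5: x = -4
After step 6: x = -4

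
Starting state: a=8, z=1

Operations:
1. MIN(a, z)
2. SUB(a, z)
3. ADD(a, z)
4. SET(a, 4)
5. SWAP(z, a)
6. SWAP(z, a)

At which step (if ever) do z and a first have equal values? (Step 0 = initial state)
Step 1

z and a first become equal after step 1.

Comparing values at each step:
Initial: z=1, a=8
After step 1: z=1, a=1 ← equal!
After step 2: z=1, a=0
After step 3: z=1, a=1 ← equal!
After step 4: z=1, a=4
After step 5: z=4, a=1
After step 6: z=1, a=4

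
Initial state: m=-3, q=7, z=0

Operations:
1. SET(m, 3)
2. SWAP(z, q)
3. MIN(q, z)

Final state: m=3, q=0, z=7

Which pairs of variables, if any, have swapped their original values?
(z, q)

Comparing initial and final values:
m: -3 → 3
z: 0 → 7
q: 7 → 0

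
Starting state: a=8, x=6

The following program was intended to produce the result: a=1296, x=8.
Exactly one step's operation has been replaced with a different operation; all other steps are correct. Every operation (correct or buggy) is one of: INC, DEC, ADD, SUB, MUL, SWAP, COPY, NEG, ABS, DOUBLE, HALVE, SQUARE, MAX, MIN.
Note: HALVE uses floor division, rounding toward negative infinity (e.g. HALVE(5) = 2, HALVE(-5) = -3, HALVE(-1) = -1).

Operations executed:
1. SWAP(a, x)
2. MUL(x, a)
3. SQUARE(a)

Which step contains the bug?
Step 2

Trace with buggy code:
Initial: a=8, x=6
After step 1: a=6, x=8
After step 2: a=6, x=48
After step 3: a=36, x=48
Actual final a=36, x=48 ≠ expected a=1296, x=8.
Step 2 is the only position where a single-operation replacement can produce the expected result.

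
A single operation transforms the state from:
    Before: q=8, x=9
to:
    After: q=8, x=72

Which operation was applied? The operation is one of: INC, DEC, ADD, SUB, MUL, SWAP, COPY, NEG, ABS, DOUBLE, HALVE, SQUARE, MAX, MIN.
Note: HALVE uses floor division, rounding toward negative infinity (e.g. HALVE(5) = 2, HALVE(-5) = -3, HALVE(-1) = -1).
MUL(x, q)

Analyzing the change:
Before: q=8, x=9
After: q=8, x=72
Variable x changed from 9 to 72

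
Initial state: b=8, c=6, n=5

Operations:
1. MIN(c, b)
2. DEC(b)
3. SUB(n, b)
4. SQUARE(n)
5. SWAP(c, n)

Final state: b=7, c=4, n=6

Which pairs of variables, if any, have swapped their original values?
None

Comparing initial and final values:
b: 8 → 7
c: 6 → 4
n: 5 → 6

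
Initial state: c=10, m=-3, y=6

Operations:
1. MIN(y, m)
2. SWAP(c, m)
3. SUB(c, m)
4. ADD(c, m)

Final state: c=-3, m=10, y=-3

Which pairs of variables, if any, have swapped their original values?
(c, m)

Comparing initial and final values:
c: 10 → -3
y: 6 → -3
m: -3 → 10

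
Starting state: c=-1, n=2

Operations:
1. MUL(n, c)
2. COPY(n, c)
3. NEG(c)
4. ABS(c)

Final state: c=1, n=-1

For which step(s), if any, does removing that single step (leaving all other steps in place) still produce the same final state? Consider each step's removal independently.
Step(s) 1, 3, 4

Testing removal of each single step:
Without step 1: final = c=1, n=-1 (same)
Without step 2: final = c=1, n=-2 (different)
Without step 3: final = c=1, n=-1 (same)
Without step 4: final = c=1, n=-1 (same)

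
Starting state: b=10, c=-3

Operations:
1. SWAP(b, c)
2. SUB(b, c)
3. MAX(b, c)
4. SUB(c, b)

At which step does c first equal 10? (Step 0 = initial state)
Step 1

Tracing c:
Initial: c = -3
After step 1: c = 10 ← first occurrence
After step 2: c = 10
After step 3: c = 10
After step 4: c = 0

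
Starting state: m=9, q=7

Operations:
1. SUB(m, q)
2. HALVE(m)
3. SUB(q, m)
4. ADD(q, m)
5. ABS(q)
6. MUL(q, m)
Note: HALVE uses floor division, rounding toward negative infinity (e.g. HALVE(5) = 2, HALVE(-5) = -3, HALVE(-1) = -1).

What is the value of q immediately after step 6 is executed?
q = 7

Tracing q through execution:
Initial: q = 7
After step 1 (SUB(m, q)): q = 7
After step 2 (HALVE(m)): q = 7
After step 3 (SUB(q, m)): q = 6
After step 4 (ADD(q, m)): q = 7
After step 5 (ABS(q)): q = 7
After step 6 (MUL(q, m)): q = 7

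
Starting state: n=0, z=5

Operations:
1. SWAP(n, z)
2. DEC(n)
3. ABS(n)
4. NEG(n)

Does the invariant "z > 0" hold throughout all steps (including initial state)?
No, violated after step 1

The invariant is violated after step 1.

State at each step:
Initial: n=0, z=5
After step 1: n=5, z=0
After step 2: n=4, z=0
After step 3: n=4, z=0
After step 4: n=-4, z=0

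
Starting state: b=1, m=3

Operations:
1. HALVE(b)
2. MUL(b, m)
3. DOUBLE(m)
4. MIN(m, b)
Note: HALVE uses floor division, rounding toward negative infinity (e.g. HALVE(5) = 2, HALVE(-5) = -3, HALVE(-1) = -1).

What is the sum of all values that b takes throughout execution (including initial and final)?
1

Values of b at each step:
Initial: b = 1
After step 1: b = 0
After step 2: b = 0
After step 3: b = 0
After step 4: b = 0
Sum = 1 + 0 + 0 + 0 + 0 = 1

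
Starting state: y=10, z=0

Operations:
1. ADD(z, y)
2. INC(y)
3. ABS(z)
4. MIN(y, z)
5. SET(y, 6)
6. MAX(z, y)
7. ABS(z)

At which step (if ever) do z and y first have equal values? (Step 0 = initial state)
Step 1

z and y first become equal after step 1.

Comparing values at each step:
Initial: z=0, y=10
After step 1: z=10, y=10 ← equal!
After step 2: z=10, y=11
After step 3: z=10, y=11
After step 4: z=10, y=10 ← equal!
After step 5: z=10, y=6
After step 6: z=10, y=6
After step 7: z=10, y=6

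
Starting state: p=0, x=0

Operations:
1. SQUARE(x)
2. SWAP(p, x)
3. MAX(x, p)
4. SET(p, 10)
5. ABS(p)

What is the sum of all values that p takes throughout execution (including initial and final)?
20

Values of p at each step:
Initial: p = 0
After step 1: p = 0
After step 2: p = 0
After step 3: p = 0
After step 4: p = 10
After step 5: p = 10
Sum = 0 + 0 + 0 + 0 + 10 + 10 = 20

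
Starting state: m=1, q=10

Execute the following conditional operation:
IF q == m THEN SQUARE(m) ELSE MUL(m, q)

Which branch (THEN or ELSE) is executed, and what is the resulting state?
Branch: ELSE, Final state: m=10, q=10

Evaluating condition: q == m
q = 10, m = 1
Condition is False, so ELSE branch executes
After MUL(m, q): m=10, q=10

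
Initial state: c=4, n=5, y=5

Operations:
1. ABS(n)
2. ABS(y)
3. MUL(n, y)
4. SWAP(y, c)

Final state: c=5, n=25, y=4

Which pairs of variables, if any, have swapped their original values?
(y, c)

Comparing initial and final values:
y: 5 → 4
n: 5 → 25
c: 4 → 5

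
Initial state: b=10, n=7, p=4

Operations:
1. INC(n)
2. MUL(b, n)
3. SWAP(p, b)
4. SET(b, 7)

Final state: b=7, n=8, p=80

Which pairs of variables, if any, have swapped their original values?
None

Comparing initial and final values:
p: 4 → 80
n: 7 → 8
b: 10 → 7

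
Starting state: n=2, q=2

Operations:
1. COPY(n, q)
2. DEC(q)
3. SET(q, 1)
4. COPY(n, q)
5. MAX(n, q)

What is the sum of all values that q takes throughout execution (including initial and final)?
8

Values of q at each step:
Initial: q = 2
After step 1: q = 2
After step 2: q = 1
After step 3: q = 1
After step 4: q = 1
After step 5: q = 1
Sum = 2 + 2 + 1 + 1 + 1 + 1 = 8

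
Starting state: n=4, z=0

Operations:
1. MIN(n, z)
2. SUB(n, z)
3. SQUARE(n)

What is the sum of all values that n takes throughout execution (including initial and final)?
4

Values of n at each step:
Initial: n = 4
After step 1: n = 0
After step 2: n = 0
After step 3: n = 0
Sum = 4 + 0 + 0 + 0 = 4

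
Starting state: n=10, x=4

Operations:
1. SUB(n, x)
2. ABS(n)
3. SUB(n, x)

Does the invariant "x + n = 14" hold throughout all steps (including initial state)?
No, violated after step 1

The invariant is violated after step 1.

State at each step:
Initial: n=10, x=4
After step 1: n=6, x=4
After step 2: n=6, x=4
After step 3: n=2, x=4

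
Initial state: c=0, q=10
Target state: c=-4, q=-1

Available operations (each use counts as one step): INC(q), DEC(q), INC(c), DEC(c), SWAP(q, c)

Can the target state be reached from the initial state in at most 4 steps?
No

The target state cannot be reached within 4 steps.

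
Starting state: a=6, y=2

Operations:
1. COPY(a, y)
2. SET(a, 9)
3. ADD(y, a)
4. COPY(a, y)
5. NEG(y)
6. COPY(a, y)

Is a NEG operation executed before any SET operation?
No

First NEG: step 5
First SET: step 2
Since 5 > 2, SET comes first.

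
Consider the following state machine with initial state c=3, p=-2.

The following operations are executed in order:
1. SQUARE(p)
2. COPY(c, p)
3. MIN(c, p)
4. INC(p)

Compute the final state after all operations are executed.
{c: 4, p: 5}

Step-by-step execution:
Initial: c=3, p=-2
After step 1 (SQUARE(p)): c=3, p=4
After step 2 (COPY(c, p)): c=4, p=4
After step 3 (MIN(c, p)): c=4, p=4
After step 4 (INC(p)): c=4, p=5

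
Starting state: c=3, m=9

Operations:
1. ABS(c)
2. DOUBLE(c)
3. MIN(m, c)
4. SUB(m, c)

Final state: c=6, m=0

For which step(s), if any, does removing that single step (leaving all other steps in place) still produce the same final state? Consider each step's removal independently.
Step(s) 1

Testing removal of each single step:
Without step 1: final = c=6, m=0 (same)
Without step 2: final = c=3, m=0 (different)
Without step 3: final = c=6, m=3 (different)
Without step 4: final = c=6, m=6 (different)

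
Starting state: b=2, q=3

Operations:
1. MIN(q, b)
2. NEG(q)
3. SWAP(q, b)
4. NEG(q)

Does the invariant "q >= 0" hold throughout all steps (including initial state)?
No, violated after step 2

The invariant is violated after step 2.

State at each step:
Initial: b=2, q=3
After step 1: b=2, q=2
After step 2: b=2, q=-2
After step 3: b=-2, q=2
After step 4: b=-2, q=-2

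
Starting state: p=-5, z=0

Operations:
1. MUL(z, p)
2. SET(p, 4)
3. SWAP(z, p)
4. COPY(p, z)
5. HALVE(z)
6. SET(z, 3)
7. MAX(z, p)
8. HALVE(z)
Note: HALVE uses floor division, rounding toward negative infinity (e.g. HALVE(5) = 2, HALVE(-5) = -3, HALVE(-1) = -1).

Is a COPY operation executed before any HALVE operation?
Yes

First COPY: step 4
First HALVE: step 5
Since 4 < 5, COPY comes first.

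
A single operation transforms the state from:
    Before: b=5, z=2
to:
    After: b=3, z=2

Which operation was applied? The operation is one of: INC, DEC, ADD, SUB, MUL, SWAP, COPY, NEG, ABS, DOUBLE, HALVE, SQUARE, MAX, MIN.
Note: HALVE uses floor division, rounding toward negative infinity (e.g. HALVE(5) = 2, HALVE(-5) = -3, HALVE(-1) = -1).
SUB(b, z)

Analyzing the change:
Before: b=5, z=2
After: b=3, z=2
Variable b changed from 5 to 3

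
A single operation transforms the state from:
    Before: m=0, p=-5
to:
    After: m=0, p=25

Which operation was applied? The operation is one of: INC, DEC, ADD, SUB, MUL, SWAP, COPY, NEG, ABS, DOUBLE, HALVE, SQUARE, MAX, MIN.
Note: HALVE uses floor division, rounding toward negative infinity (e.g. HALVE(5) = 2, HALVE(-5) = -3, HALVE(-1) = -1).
SQUARE(p)

Analyzing the change:
Before: m=0, p=-5
After: m=0, p=25
Variable p changed from -5 to 25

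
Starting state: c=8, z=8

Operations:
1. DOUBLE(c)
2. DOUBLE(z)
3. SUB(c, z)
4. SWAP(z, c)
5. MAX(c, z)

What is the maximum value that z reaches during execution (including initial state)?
16

Values of z at each step:
Initial: z = 8
After step 1: z = 8
After step 2: z = 16 ← maximum
After step 3: z = 16
After step 4: z = 0
After step 5: z = 0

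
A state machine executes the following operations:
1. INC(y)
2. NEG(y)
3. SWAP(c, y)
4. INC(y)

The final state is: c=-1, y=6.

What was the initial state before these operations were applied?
c=5, y=0

Working backwards:
Final state: c=-1, y=6
Before step 4 (INC(y)): c=-1, y=5
Before step 3 (SWAP(c, y)): c=5, y=-1
Before step 2 (NEG(y)): c=5, y=1
Before step 1 (INC(y)): c=5, y=0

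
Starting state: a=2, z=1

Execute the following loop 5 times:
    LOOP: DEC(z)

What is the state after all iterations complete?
a=2, z=-4

Iteration trace:
Start: a=2, z=1
After iteration 1: a=2, z=0
After iteration 2: a=2, z=-1
After iteration 3: a=2, z=-2
After iteration 4: a=2, z=-3
After iteration 5: a=2, z=-4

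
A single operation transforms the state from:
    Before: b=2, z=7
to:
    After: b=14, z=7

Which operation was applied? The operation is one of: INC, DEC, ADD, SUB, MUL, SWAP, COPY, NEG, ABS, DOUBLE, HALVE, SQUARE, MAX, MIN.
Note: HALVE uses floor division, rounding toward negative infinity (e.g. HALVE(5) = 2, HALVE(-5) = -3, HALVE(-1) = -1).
MUL(b, z)

Analyzing the change:
Before: b=2, z=7
After: b=14, z=7
Variable b changed from 2 to 14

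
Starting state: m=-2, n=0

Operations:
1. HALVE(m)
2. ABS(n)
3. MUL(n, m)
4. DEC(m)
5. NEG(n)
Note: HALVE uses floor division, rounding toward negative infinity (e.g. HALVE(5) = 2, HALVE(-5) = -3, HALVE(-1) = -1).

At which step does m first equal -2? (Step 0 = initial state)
Step 0

Tracing m:
Initial: m = -2 ← first occurrence
After step 1: m = -1
After step 2: m = -1
After step 3: m = -1
After step 4: m = -2
After step 5: m = -2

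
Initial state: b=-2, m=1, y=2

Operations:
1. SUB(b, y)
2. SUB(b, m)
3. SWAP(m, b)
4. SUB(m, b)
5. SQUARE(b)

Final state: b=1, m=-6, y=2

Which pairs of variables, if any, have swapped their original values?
None

Comparing initial and final values:
b: -2 → 1
m: 1 → -6
y: 2 → 2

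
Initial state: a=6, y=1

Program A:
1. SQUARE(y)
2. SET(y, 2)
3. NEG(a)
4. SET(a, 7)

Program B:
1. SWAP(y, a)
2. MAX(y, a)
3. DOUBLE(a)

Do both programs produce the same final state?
No

Program A final state: a=7, y=2
Program B final state: a=2, y=6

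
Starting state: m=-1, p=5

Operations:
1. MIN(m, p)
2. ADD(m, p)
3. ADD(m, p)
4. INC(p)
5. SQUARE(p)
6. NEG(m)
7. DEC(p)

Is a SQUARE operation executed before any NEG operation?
Yes

First SQUARE: step 5
First NEG: step 6
Since 5 < 6, SQUARE comes first.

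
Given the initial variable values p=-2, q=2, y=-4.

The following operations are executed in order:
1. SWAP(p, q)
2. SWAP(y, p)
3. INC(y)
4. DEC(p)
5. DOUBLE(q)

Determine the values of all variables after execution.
{p: -5, q: -4, y: 3}

Step-by-step execution:
Initial: p=-2, q=2, y=-4
After step 1 (SWAP(p, q)): p=2, q=-2, y=-4
After step 2 (SWAP(y, p)): p=-4, q=-2, y=2
After step 3 (INC(y)): p=-4, q=-2, y=3
After step 4 (DEC(p)): p=-5, q=-2, y=3
After step 5 (DOUBLE(q)): p=-5, q=-4, y=3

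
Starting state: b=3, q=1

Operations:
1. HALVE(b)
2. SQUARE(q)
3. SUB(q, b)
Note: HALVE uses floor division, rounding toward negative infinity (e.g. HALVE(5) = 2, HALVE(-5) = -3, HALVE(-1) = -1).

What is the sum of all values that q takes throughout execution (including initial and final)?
3

Values of q at each step:
Initial: q = 1
After step 1: q = 1
After step 2: q = 1
After step 3: q = 0
Sum = 1 + 1 + 1 + 0 = 3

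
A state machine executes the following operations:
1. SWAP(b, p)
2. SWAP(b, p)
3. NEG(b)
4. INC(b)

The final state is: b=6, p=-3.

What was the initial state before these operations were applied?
b=-5, p=-3

Working backwards:
Final state: b=6, p=-3
Before step 4 (INC(b)): b=5, p=-3
Before step 3 (NEG(b)): b=-5, p=-3
Before step 2 (SWAP(b, p)): b=-3, p=-5
Before step 1 (SWAP(b, p)): b=-5, p=-3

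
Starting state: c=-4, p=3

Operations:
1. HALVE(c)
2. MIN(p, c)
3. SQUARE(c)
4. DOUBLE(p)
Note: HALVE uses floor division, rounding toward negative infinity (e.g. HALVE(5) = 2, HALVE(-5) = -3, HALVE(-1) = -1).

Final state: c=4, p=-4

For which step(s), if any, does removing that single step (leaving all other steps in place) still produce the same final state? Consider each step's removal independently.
None - removing any single step changes the final result

Testing removal of each single step:
Without step 1: final = c=16, p=-8 (different)
Without step 2: final = c=4, p=6 (different)
Without step 3: final = c=-2, p=-4 (different)
Without step 4: final = c=4, p=-2 (different)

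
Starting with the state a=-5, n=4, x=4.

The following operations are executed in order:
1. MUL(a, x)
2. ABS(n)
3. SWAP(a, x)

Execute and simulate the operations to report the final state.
{a: 4, n: 4, x: -20}

Step-by-step execution:
Initial: a=-5, n=4, x=4
After step 1 (MUL(a, x)): a=-20, n=4, x=4
After step 2 (ABS(n)): a=-20, n=4, x=4
After step 3 (SWAP(a, x)): a=4, n=4, x=-20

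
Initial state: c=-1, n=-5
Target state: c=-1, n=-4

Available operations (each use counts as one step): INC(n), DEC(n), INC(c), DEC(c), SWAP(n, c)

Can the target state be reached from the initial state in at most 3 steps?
Yes

Path (1 step): INC(n)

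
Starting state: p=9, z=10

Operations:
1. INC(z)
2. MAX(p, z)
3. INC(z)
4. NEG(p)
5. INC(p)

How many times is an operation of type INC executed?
3

Counting INC operations:
Step 1: INC(z) ← INC
Step 3: INC(z) ← INC
Step 5: INC(p) ← INC
Total: 3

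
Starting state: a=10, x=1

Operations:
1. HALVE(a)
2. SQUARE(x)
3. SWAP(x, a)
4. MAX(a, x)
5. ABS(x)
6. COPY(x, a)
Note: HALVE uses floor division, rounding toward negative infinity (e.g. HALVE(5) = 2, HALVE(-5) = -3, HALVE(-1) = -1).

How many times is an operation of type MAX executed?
1

Counting MAX operations:
Step 4: MAX(a, x) ← MAX
Total: 1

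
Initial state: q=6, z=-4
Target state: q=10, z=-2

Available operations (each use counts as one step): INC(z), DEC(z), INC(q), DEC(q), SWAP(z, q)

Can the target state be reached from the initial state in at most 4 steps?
No

The target state cannot be reached within 4 steps.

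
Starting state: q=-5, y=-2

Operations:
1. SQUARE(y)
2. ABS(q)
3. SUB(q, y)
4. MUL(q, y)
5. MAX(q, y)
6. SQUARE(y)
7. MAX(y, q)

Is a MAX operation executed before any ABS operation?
No

First MAX: step 5
First ABS: step 2
Since 5 > 2, ABS comes first.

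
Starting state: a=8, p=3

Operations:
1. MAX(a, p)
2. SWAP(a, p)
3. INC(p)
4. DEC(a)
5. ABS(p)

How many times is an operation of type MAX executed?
1

Counting MAX operations:
Step 1: MAX(a, p) ← MAX
Total: 1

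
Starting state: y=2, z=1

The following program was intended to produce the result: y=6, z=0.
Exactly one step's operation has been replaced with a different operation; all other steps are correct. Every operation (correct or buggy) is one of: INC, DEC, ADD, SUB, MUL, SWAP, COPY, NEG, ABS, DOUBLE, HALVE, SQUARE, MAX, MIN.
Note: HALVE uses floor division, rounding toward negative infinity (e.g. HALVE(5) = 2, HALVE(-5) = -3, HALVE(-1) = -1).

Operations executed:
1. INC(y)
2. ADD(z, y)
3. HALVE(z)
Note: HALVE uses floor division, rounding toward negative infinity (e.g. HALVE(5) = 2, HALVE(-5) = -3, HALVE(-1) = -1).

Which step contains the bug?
Step 2

Trace with buggy code:
Initial: y=2, z=1
After step 1: y=3, z=1
After step 2: y=3, z=4
After step 3: y=3, z=2
Actual final y=3, z=2 ≠ expected y=6, z=0.
Step 2 is the only position where a single-operation replacement can produce the expected result.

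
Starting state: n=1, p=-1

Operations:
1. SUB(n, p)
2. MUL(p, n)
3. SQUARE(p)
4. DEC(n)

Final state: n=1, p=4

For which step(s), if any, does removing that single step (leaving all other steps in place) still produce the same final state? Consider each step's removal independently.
None - removing any single step changes the final result

Testing removal of each single step:
Without step 1: final = n=0, p=1 (different)
Without step 2: final = n=1, p=1 (different)
Without step 3: final = n=1, p=-2 (different)
Without step 4: final = n=2, p=4 (different)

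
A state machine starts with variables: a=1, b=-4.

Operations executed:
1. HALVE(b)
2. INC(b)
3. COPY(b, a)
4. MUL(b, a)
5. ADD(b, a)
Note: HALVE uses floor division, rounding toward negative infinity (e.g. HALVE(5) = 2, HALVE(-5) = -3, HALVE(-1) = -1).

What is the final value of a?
a = 1

Tracing execution:
Step 1: HALVE(b) → a = 1
Step 2: INC(b) → a = 1
Step 3: COPY(b, a) → a = 1
Step 4: MUL(b, a) → a = 1
Step 5: ADD(b, a) → a = 1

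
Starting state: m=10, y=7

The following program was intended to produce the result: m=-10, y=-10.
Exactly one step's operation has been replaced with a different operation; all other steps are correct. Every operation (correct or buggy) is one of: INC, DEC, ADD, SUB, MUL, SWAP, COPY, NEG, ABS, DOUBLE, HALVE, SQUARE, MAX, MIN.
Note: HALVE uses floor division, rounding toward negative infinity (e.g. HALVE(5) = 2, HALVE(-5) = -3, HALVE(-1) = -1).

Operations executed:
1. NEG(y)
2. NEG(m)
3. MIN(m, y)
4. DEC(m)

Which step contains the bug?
Step 4

Trace with buggy code:
Initial: m=10, y=7
After step 1: m=10, y=-7
After step 2: m=-10, y=-7
After step 3: m=-10, y=-7
After step 4: m=-11, y=-7
Actual final m=-11, y=-7 ≠ expected m=-10, y=-10.
Step 4 is the only position where a single-operation replacement can produce the expected result.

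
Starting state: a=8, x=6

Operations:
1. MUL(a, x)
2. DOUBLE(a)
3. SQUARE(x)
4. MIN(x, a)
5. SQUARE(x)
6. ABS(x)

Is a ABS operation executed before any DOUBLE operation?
No

First ABS: step 6
First DOUBLE: step 2
Since 6 > 2, DOUBLE comes first.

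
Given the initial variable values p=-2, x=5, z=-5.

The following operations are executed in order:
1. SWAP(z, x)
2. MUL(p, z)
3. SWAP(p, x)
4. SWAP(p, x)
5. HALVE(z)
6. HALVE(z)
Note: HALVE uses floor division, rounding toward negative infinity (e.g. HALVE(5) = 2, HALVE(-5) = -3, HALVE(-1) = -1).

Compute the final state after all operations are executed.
{p: -10, x: -5, z: 1}

Step-by-step execution:
Initial: p=-2, x=5, z=-5
After step 1 (SWAP(z, x)): p=-2, x=-5, z=5
After step 2 (MUL(p, z)): p=-10, x=-5, z=5
After step 3 (SWAP(p, x)): p=-5, x=-10, z=5
After step 4 (SWAP(p, x)): p=-10, x=-5, z=5
After step 5 (HALVE(z)): p=-10, x=-5, z=2
After step 6 (HALVE(z)): p=-10, x=-5, z=1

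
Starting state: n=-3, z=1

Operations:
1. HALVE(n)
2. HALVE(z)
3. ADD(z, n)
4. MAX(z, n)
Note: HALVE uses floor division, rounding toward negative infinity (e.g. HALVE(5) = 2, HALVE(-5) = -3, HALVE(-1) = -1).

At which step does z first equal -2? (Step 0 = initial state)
Step 3

Tracing z:
Initial: z = 1
After step 1: z = 1
After step 2: z = 0
After step 3: z = -2 ← first occurrence
After step 4: z = -2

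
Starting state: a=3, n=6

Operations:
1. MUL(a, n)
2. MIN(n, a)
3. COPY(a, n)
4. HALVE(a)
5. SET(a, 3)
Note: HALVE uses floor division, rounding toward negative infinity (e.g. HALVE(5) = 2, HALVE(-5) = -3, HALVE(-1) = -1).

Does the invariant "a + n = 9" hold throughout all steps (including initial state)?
No, violated after step 1

The invariant is violated after step 1.

State at each step:
Initial: a=3, n=6
After step 1: a=18, n=6
After step 2: a=18, n=6
After step 3: a=6, n=6
After step 4: a=3, n=6
After step 5: a=3, n=6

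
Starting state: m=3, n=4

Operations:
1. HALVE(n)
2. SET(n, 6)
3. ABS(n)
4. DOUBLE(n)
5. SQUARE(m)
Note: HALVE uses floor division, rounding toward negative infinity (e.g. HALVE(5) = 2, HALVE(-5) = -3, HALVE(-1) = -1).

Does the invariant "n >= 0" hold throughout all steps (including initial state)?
Yes

The invariant holds at every step.

State at each step:
Initial: m=3, n=4
After step 1: m=3, n=2
After step 2: m=3, n=6
After step 3: m=3, n=6
After step 4: m=3, n=12
After step 5: m=9, n=12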